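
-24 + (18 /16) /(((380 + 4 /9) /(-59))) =-662187 /27392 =-24.17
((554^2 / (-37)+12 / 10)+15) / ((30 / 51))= -26036911 / 1850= -14074.01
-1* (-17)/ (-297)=-17/ 297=-0.06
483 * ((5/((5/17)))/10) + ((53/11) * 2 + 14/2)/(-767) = 69274377/84370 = 821.08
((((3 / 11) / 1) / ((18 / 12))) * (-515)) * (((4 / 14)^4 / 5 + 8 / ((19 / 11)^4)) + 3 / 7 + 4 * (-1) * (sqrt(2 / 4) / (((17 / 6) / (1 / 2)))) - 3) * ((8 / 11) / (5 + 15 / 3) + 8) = 548784 * sqrt(2) / 2057 + 239160295311216 / 189304936205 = 1640.66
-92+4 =-88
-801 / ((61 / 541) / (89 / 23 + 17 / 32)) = -1403591499 / 44896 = -31263.17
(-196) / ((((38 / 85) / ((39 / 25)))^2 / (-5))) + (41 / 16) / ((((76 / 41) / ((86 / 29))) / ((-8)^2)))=638361319 / 52345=12195.27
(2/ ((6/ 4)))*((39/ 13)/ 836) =0.00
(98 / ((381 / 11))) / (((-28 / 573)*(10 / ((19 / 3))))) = -279433 / 7620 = -36.67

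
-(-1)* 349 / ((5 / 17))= 5933 / 5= 1186.60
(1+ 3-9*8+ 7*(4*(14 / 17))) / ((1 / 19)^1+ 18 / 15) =-72580 / 2023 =-35.88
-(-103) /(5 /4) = 412 /5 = 82.40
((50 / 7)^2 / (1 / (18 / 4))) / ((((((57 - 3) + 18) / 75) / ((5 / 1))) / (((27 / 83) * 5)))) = 1944.96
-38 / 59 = -0.64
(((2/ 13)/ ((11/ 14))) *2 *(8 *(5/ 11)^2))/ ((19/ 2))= 22400/ 328757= 0.07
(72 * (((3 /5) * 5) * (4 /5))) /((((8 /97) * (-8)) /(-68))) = 89046 /5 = 17809.20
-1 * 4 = -4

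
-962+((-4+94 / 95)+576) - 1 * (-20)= -35056 / 95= -369.01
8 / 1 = 8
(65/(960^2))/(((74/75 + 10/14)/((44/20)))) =1001/10973184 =0.00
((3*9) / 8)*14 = 189 / 4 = 47.25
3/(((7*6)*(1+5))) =1/84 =0.01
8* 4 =32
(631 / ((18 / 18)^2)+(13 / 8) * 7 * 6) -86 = 2453 / 4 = 613.25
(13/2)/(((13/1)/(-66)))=-33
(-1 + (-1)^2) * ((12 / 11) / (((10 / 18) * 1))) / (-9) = 0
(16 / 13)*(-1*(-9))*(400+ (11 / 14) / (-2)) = 402804 / 91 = 4426.42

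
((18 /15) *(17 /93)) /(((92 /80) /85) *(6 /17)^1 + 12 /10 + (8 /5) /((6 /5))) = 294780 /3410837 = 0.09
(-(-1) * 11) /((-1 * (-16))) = 11 /16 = 0.69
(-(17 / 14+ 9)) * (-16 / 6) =572 / 21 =27.24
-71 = -71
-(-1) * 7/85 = 7/85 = 0.08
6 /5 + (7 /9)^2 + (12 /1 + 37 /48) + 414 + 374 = 5200691 /6480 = 802.58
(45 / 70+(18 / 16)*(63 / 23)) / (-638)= -0.01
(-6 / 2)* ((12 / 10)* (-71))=1278 / 5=255.60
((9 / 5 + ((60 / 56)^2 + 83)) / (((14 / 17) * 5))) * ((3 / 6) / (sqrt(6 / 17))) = 1431893 * sqrt(102) / 823200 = 17.57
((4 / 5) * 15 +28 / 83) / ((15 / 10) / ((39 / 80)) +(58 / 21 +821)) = 279552 / 18735341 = 0.01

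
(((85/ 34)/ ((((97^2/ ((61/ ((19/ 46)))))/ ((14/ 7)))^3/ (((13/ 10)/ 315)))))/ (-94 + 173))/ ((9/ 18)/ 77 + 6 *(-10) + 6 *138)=12637437736352/ 2402240178028811936185665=0.00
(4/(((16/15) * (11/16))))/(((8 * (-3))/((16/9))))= -40/99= -0.40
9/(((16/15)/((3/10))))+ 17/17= 113/32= 3.53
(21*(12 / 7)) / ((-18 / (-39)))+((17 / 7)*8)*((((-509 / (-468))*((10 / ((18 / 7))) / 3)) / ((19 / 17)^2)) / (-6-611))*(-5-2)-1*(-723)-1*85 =503971397218 / 703626183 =716.25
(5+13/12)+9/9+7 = 169/12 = 14.08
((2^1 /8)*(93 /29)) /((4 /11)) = 1023 /464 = 2.20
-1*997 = -997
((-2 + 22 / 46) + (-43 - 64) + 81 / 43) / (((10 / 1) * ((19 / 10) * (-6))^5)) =21971875 / 396715629582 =0.00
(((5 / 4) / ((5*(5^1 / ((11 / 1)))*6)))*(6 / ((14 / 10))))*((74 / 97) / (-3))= -0.10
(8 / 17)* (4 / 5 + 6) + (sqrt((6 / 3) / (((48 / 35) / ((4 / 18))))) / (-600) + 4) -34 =-134 / 5 -sqrt(105) / 10800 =-26.80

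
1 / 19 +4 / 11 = 87 / 209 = 0.42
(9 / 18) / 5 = 1 / 10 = 0.10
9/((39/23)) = 69/13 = 5.31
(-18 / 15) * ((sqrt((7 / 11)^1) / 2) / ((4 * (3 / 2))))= -sqrt(77) / 110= -0.08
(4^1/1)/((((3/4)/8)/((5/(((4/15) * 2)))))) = 400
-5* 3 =-15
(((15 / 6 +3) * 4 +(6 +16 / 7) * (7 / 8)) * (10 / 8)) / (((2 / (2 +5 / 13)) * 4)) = 1395 / 128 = 10.90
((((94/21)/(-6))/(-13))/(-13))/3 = -0.00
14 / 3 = 4.67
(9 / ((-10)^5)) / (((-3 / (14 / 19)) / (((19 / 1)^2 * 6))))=1197 / 25000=0.05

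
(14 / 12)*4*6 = 28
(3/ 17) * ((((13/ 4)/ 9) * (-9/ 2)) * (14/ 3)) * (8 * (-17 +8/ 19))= 57330/ 323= 177.49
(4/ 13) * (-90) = -360/ 13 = -27.69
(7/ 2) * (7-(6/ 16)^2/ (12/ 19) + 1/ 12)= 36883/ 1536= 24.01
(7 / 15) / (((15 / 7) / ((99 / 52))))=539 / 1300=0.41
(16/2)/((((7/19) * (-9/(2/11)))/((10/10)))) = -304/693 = -0.44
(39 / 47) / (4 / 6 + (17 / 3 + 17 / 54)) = 2106 / 16873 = 0.12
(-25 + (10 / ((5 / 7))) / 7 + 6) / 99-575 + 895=31663 / 99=319.83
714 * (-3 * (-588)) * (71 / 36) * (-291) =-722845746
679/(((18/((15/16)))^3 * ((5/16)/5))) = 84875/55296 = 1.53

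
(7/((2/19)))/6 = 133/12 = 11.08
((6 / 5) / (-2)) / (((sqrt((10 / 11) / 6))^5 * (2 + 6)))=-3267 * sqrt(165) / 5000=-8.39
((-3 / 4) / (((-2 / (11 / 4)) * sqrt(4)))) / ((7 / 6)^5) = 8019 / 33614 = 0.24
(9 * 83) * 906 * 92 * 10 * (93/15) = 3860364528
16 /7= 2.29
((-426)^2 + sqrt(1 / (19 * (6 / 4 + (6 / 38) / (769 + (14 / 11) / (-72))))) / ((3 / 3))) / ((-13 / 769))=-139555044 / 13 - 769 * sqrt(10572735839730) / 225677985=-10735014.46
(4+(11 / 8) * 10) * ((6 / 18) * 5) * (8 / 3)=710 / 9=78.89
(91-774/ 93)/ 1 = 2563/ 31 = 82.68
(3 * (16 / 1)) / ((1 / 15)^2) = 10800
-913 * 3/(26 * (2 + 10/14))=-19173/494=-38.81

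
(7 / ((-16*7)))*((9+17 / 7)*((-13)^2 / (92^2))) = -845 / 59248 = -0.01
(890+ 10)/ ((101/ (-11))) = -98.02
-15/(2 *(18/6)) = -5/2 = -2.50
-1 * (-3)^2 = -9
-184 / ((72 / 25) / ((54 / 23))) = -150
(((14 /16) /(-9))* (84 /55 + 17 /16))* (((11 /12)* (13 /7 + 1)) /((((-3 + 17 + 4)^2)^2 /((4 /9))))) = -2279 /816293376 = -0.00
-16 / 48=-1 / 3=-0.33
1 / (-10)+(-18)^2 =3239 / 10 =323.90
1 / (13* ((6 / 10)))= 5 / 39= 0.13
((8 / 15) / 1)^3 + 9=30887 / 3375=9.15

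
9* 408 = 3672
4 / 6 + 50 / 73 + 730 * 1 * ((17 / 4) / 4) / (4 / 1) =1368367 / 7008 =195.26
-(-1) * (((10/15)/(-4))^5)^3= -1/470184984576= -0.00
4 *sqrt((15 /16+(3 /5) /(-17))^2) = 1227 /340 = 3.61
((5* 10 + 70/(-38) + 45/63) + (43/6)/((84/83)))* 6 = 535811/1596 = 335.72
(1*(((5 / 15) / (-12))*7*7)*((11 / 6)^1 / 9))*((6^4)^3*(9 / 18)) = -301771008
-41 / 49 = -0.84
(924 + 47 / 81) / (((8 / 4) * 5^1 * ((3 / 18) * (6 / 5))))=74891 / 162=462.29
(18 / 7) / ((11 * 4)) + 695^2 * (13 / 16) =483508097 / 1232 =392457.87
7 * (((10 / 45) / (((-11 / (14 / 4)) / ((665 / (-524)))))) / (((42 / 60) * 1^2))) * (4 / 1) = 46550 / 12969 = 3.59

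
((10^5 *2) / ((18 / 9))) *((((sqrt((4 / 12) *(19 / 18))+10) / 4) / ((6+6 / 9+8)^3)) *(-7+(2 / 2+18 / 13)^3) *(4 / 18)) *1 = 3753125 *sqrt(114) / 5848414+337781250 / 2924207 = 122.36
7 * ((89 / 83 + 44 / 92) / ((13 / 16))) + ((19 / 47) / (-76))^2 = 11717267697 / 877132048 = 13.36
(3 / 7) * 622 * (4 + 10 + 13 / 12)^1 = 56291 / 14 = 4020.79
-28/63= -4/9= -0.44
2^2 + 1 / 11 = 45 / 11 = 4.09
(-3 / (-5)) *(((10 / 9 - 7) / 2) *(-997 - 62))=18709 / 10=1870.90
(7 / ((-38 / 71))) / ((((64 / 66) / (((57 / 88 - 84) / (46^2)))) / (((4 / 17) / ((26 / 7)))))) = 76555395 / 2274581504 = 0.03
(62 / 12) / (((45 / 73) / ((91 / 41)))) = 18.60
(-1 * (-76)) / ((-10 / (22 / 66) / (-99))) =1254 / 5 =250.80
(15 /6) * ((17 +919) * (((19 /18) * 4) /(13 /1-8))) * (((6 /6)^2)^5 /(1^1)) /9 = 1976 /9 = 219.56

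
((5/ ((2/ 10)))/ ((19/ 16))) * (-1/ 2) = -200/ 19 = -10.53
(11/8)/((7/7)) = 11/8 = 1.38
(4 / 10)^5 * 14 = 448 / 3125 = 0.14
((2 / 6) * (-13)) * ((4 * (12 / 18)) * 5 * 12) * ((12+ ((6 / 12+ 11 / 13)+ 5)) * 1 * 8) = -101760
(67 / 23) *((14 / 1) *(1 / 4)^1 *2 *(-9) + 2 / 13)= -54739 / 299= -183.07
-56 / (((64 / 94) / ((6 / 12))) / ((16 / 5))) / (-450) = 0.29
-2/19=-0.11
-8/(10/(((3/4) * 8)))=-24/5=-4.80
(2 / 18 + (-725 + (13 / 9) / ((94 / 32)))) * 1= -102140 / 141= -724.40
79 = 79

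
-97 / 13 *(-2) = 194 / 13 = 14.92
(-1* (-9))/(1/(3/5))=27/5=5.40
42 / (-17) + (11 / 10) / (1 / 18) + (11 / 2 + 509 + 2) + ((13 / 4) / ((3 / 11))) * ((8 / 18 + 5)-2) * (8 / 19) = 48062483 / 87210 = 551.11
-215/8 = -26.88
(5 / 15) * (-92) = -92 / 3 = -30.67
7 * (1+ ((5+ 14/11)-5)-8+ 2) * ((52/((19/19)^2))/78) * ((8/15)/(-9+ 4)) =4592/2475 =1.86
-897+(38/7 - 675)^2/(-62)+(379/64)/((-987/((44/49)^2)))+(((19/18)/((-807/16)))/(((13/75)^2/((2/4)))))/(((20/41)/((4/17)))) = -615309950048946961/75700308463052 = -8128.24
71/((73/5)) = 355/73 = 4.86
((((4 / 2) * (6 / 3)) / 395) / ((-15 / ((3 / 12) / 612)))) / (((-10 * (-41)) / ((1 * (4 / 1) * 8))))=-4 / 185837625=-0.00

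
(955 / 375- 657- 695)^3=-1036710271472329 / 421875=-2457387310.16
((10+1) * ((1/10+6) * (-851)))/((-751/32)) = 9136336/3755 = 2433.11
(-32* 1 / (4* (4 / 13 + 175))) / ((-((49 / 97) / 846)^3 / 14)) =114944878851364224 / 38303153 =3000924724.17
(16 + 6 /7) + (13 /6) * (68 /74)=14645 /777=18.85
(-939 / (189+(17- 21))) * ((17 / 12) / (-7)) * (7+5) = 15963 / 1295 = 12.33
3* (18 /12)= 4.50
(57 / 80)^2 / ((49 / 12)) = 9747 / 78400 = 0.12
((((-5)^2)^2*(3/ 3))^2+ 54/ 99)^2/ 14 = 18463186328161/ 1694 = 10899165482.98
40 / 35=8 / 7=1.14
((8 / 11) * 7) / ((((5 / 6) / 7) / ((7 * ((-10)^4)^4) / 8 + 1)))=20580000000000002352 / 55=374181818181818224.58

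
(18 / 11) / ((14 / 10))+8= 706 / 77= 9.17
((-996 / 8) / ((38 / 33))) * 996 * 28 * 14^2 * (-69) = 774775408176 / 19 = 40777653061.89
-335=-335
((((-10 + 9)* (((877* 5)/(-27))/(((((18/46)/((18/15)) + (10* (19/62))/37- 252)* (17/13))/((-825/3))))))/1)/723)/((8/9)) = 413558448875/1957875031908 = 0.21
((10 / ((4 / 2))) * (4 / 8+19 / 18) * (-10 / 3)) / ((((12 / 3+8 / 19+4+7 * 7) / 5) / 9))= -66500 / 3273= -20.32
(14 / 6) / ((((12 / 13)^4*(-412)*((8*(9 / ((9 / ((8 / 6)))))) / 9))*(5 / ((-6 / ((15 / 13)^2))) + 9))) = -4826809 / 5786615808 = -0.00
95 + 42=137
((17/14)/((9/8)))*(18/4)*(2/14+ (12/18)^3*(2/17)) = 1142/1323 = 0.86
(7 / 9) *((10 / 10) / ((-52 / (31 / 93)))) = -7 / 1404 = -0.00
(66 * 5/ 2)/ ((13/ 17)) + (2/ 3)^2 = 25297/ 117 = 216.21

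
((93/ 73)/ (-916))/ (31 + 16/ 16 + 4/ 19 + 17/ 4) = -1767/ 46322807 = -0.00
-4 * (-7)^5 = 67228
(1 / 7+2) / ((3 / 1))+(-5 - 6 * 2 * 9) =-112.29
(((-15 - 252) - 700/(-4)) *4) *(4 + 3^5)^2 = -22451312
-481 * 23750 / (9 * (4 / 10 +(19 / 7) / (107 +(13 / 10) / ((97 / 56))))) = -20894781293750 / 6999309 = -2985263.44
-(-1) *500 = 500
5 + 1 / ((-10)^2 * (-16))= 7999 / 1600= 5.00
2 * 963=1926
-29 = -29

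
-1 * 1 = -1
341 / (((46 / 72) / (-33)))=-17613.39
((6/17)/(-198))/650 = -1/364650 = -0.00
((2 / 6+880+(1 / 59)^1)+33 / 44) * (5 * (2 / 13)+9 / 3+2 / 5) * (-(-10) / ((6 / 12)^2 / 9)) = 1322463.75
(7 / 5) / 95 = 7 / 475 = 0.01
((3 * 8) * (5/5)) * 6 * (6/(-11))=-78.55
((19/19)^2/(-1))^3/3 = -1/3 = -0.33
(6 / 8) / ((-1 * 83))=-3 / 332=-0.01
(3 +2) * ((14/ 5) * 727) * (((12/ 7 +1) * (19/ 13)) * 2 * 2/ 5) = 2099576/ 65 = 32301.17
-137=-137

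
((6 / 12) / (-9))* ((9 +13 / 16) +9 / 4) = -193 / 288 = -0.67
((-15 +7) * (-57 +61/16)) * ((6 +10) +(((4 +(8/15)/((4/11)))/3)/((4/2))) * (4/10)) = 1566691/225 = 6963.07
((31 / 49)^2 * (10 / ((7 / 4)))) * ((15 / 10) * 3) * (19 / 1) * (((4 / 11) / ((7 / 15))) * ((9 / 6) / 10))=29579580 / 1294139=22.86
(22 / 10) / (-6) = -0.37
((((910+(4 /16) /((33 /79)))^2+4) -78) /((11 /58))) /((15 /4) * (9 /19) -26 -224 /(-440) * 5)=-1137146733425 /5638842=-201663.17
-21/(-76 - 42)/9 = 7/354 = 0.02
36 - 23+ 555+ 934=1502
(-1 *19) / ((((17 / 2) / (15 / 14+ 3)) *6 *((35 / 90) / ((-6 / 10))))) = 9747 / 4165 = 2.34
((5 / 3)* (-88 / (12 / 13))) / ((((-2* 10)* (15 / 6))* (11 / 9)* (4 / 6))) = 39 / 10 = 3.90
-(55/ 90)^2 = -121/ 324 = -0.37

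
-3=-3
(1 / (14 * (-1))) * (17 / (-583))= 17 / 8162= 0.00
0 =0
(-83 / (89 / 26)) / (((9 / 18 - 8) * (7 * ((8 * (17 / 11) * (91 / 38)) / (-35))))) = -17347 / 31773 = -0.55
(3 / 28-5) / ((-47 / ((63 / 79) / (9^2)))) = 137 / 133668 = 0.00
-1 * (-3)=3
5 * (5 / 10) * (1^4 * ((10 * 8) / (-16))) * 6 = -75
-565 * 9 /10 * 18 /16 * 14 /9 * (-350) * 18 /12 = 3737475 /8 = 467184.38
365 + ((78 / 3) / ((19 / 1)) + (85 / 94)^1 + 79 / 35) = 23099309 / 62510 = 369.53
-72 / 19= -3.79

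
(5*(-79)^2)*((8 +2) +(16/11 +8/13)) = 53859830/143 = 376642.17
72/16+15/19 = 201/38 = 5.29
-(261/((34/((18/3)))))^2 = -613089/289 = -2121.42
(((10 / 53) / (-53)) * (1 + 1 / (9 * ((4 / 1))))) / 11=-185 / 556182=-0.00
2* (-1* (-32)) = 64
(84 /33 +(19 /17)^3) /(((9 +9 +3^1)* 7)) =0.03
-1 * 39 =-39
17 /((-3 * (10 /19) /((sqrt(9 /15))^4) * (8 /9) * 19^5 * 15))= -153 /1303210000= -0.00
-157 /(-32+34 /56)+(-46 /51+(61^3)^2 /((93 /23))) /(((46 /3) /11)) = 8468558498874559 /926466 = 9140711584.53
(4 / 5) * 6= 24 / 5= 4.80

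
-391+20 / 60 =-1172 / 3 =-390.67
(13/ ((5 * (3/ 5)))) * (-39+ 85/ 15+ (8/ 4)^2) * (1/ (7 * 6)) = -572/ 189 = -3.03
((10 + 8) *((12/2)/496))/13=27/1612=0.02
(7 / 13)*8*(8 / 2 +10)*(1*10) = 7840 / 13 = 603.08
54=54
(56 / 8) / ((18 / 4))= 14 / 9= 1.56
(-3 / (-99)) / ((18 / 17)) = 17 / 594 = 0.03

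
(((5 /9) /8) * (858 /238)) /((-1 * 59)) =-715 /168504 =-0.00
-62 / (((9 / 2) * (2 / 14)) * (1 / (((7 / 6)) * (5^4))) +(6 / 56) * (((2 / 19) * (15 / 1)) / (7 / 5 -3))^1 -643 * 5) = 577220000 / 29932626167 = 0.02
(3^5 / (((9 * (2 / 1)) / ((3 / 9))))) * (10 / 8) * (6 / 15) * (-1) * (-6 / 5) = 27 / 10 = 2.70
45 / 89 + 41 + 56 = 97.51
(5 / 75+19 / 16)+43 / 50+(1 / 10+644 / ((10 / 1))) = 66.61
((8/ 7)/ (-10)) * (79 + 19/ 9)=-584/ 63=-9.27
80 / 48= 1.67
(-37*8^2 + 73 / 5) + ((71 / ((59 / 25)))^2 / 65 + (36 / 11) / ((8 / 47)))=-11549801277 / 4977830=-2320.25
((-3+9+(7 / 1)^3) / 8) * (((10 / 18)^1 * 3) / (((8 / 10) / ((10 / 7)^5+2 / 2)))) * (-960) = -10191410750 / 16807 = -606378.93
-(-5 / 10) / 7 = 1 / 14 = 0.07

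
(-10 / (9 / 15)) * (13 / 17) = -650 / 51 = -12.75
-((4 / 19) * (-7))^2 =-784 / 361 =-2.17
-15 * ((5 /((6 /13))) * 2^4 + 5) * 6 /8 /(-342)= 2675 /456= 5.87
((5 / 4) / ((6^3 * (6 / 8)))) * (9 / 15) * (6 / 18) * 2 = 1 / 324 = 0.00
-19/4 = -4.75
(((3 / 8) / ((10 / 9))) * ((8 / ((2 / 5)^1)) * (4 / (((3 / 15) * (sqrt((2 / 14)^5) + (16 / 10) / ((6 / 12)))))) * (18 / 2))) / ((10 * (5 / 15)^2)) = 163364040 / 478063 - 297675 * sqrt(7) / 956126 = 340.90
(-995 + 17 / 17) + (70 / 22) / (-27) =-295253 / 297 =-994.12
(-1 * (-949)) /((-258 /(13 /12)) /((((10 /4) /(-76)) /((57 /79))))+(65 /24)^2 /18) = 50524456320 /278130273167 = 0.18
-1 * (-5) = 5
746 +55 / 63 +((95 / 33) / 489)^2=1361414673148 / 1822819383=746.87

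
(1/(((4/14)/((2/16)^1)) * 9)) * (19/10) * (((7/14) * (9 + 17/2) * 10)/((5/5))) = 8.08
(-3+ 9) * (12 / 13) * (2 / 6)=24 / 13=1.85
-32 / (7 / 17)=-544 / 7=-77.71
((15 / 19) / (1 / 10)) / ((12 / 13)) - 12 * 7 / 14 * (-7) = 1921 / 38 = 50.55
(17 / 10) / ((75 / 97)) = 1649 / 750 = 2.20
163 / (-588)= -163 / 588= -0.28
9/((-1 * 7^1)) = -9/7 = -1.29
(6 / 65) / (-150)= -1 / 1625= -0.00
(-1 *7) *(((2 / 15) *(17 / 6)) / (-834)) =119 / 37530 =0.00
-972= -972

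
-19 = -19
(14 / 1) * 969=13566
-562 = -562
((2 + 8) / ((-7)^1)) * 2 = -20 / 7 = -2.86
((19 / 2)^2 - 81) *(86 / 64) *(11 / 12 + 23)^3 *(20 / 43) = 4373382055 / 55296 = 79090.39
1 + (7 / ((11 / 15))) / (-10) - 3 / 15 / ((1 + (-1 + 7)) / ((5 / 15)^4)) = 2813 / 62370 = 0.05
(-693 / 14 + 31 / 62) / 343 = -1 / 7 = -0.14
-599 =-599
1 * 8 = 8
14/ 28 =1/ 2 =0.50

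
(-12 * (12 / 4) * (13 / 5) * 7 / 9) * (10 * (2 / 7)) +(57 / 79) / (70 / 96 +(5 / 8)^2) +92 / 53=-185099988 / 900205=-205.62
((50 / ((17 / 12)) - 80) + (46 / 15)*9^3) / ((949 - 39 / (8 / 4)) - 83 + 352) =372452 / 203745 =1.83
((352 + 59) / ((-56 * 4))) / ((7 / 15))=-6165 / 1568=-3.93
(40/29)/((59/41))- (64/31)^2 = -5432216/1644271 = -3.30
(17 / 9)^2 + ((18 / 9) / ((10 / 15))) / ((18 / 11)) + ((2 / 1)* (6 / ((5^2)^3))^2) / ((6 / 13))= 213623072147 / 39550781250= 5.40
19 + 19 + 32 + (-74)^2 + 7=5553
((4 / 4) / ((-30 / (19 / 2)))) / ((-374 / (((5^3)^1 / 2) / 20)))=95 / 35904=0.00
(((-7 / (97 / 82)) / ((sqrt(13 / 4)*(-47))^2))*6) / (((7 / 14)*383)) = -27552 / 1066865267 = -0.00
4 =4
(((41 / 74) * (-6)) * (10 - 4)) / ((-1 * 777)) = 246 / 9583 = 0.03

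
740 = 740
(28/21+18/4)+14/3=21/2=10.50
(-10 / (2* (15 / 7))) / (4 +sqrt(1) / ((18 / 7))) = -42 / 79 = -0.53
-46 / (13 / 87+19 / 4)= -16008 / 1705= -9.39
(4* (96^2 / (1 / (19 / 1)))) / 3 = 233472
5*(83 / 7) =415 / 7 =59.29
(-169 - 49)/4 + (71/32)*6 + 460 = 6701/16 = 418.81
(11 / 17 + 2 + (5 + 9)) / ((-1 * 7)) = -283 / 119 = -2.38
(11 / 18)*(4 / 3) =22 / 27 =0.81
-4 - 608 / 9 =-71.56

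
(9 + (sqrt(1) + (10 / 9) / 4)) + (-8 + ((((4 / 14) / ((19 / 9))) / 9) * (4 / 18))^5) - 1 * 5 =-13379020605842629 / 4914742263371514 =-2.72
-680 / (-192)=85 / 24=3.54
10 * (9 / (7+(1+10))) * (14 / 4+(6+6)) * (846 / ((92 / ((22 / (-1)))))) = -721215 / 46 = -15678.59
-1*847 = -847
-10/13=-0.77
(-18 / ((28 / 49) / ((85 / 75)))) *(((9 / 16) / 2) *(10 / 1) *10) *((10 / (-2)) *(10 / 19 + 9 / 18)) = 3132675 / 608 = 5152.43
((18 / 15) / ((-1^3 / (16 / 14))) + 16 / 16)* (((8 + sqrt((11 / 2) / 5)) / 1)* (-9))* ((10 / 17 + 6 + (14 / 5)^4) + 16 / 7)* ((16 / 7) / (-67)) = -78347003904 / 1220865625 - 4896687744* sqrt(110) / 6104328125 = -72.59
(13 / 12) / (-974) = -13 / 11688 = -0.00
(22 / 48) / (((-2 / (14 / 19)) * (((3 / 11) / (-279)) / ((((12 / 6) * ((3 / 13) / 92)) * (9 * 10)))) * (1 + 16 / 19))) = 101277 / 2392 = 42.34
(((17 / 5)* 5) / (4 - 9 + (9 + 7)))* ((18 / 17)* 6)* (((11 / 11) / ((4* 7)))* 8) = 216 / 77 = 2.81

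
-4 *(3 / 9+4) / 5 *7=-364 / 15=-24.27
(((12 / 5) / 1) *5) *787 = 9444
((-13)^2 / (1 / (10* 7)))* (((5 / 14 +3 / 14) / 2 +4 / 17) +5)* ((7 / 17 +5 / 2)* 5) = 274806675 / 289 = 950888.15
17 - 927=-910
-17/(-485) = 17/485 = 0.04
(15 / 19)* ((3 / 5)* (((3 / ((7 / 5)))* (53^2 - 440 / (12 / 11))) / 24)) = 15465 / 152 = 101.74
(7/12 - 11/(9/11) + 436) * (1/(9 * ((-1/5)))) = -76165/324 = -235.08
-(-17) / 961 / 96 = 17 / 92256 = 0.00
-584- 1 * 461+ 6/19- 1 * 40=-20609/19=-1084.68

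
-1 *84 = -84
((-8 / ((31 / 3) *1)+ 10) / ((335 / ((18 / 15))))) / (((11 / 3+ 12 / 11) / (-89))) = -0.62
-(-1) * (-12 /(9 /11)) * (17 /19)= -748 /57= -13.12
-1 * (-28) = 28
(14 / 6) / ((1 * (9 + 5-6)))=7 / 24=0.29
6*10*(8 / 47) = 480 / 47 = 10.21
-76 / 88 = -19 / 22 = -0.86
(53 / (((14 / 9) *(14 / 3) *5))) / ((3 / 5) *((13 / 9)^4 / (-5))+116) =15647985 / 1237492844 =0.01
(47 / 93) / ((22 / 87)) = 1363 / 682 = 2.00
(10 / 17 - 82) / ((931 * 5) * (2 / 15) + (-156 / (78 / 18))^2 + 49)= -4152 / 100249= -0.04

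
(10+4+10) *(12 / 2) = 144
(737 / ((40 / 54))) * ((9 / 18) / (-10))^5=-19899 / 64000000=-0.00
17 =17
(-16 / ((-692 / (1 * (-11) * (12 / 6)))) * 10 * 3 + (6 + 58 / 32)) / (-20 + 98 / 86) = 886445 / 2244848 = 0.39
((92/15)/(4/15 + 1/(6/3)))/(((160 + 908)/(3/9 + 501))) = 3008/801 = 3.76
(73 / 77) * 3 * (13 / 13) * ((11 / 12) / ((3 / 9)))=219 / 28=7.82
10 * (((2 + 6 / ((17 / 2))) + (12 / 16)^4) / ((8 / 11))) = 723415 / 17408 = 41.56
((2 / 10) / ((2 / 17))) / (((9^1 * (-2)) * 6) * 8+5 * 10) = -17 / 8140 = -0.00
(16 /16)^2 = 1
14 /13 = 1.08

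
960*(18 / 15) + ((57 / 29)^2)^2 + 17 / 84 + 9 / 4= 34737285889 / 29705802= 1169.38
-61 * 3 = -183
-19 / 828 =-0.02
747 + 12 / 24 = 1495 / 2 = 747.50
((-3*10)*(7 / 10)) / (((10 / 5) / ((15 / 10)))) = -63 / 4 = -15.75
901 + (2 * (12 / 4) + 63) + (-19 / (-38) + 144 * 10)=4821 / 2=2410.50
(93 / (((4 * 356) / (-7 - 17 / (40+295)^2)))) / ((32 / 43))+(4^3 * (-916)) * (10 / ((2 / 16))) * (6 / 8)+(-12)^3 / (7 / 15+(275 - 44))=-487918206748382817 / 138713691200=-3517448.08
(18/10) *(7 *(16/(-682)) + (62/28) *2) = 91611/11935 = 7.68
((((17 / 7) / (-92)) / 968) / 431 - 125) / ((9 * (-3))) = 11195081339 / 2418137568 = 4.63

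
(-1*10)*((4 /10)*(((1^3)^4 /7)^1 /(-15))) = 4 /105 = 0.04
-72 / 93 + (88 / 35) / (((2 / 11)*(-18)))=-15062 / 9765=-1.54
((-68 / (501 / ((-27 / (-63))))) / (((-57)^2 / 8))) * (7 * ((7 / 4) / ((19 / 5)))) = -4760 / 10309077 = -0.00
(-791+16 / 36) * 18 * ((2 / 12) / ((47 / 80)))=-569200 / 141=-4036.88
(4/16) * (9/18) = 1/8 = 0.12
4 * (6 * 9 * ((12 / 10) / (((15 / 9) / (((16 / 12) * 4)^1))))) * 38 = 787968 / 25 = 31518.72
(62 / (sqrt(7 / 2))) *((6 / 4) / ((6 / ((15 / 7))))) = 465 *sqrt(14) / 98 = 17.75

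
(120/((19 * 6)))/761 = 20/14459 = 0.00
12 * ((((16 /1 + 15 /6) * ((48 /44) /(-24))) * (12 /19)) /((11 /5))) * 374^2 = -7698960 /19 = -405208.42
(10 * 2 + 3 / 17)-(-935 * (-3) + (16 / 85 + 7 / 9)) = -2131129 / 765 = -2785.79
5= 5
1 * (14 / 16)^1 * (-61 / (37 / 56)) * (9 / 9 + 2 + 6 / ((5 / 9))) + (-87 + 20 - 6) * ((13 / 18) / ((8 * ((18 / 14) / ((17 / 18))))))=-4832082283 / 4315680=-1119.66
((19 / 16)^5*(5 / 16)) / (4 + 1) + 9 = 153471043 / 16777216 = 9.15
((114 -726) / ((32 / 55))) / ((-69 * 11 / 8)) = 255 / 23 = 11.09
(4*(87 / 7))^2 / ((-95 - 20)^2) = 121104 / 648025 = 0.19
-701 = -701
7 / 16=0.44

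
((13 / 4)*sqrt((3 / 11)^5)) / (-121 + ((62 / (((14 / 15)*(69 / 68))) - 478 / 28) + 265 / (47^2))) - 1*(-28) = 28 - 41610933*sqrt(33) / 137249741222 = 28.00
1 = 1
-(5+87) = -92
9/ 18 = 1/ 2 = 0.50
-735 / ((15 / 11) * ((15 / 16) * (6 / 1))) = -4312 / 45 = -95.82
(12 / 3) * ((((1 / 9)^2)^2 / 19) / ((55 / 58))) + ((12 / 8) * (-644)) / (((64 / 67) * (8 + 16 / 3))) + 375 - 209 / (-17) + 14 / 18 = 1863262515265 / 5967675648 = 312.23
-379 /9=-42.11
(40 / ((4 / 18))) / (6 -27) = -60 / 7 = -8.57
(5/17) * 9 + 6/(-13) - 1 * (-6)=1809/221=8.19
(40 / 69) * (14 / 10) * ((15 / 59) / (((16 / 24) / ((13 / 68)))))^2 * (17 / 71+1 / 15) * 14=60741135 / 3285625394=0.02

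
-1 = -1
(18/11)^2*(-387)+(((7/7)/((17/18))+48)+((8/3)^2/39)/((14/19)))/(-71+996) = -4844282322746/4674995325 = -1036.21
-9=-9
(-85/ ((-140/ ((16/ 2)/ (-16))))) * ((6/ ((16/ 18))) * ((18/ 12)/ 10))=-1377/ 4480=-0.31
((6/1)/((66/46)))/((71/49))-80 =-60226/781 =-77.11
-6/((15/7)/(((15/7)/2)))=-3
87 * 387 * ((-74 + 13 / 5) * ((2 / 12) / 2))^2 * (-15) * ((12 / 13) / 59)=-4291080381 / 15340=-279731.45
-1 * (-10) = 10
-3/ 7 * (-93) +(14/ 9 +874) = 915.41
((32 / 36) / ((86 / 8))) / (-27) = -32 / 10449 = -0.00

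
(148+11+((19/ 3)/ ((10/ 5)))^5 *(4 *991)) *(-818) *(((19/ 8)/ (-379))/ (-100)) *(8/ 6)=-3814198285211/ 44206560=-86281.27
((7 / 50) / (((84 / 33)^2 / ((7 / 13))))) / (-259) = -121 / 2693600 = -0.00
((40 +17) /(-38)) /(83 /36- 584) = 54 /20941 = 0.00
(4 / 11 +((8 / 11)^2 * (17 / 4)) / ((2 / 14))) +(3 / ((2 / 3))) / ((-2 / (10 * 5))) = -23329 / 242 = -96.40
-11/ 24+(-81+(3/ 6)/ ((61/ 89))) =-118187/ 1464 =-80.73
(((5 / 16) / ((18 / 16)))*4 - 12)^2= 9604 / 81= 118.57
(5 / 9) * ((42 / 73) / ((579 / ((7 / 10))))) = 49 / 126801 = 0.00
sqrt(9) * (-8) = -24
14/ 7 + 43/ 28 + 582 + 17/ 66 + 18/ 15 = 586.99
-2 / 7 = -0.29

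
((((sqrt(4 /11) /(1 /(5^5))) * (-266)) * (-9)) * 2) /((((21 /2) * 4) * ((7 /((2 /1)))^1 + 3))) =1425000 * sqrt(11) /143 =33050.28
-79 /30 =-2.63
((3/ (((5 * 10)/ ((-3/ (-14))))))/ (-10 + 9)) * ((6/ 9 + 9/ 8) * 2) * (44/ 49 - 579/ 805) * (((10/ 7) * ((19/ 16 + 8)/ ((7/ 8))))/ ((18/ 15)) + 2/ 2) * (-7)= 0.78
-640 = -640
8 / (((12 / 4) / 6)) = 16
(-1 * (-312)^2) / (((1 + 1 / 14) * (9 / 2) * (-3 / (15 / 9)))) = 302848 / 27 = 11216.59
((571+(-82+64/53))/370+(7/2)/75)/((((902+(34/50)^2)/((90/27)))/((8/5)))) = 80688400/9954724311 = 0.01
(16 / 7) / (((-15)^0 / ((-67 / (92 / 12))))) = -3216 / 161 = -19.98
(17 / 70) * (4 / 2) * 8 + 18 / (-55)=274 / 77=3.56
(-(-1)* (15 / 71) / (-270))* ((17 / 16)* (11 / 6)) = -187 / 122688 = -0.00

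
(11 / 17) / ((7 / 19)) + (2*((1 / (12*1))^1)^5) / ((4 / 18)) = 5778551 / 3290112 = 1.76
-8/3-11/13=-137/39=-3.51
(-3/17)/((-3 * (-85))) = -0.00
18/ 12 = 3/ 2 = 1.50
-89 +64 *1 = -25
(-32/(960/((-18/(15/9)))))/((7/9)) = 0.46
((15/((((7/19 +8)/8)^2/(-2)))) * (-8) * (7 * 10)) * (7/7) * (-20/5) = -517529600/8427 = -61413.27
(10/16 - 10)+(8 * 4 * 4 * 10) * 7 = 71605/8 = 8950.62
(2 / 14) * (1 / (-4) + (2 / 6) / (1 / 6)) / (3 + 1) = 0.06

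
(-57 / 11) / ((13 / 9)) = -513 / 143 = -3.59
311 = 311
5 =5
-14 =-14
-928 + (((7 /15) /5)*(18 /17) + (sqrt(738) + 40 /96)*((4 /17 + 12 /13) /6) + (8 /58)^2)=-38799484526 /41818725 + 128*sqrt(82) /221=-922.56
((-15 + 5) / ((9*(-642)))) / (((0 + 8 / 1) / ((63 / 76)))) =35 / 195168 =0.00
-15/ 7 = -2.14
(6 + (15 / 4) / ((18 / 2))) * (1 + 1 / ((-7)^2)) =275 / 42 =6.55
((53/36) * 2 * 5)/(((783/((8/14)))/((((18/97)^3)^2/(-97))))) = -74183040/16402051749056939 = -0.00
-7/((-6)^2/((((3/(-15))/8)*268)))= 1.30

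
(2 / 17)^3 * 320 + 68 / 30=205442 / 73695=2.79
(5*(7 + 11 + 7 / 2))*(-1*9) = -1935 / 2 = -967.50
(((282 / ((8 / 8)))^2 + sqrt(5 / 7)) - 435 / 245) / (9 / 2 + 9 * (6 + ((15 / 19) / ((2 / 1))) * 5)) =19 * sqrt(35) / 10143 + 24678397 / 23667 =1042.75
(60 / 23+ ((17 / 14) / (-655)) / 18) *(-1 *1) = -9903209 / 3796380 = -2.61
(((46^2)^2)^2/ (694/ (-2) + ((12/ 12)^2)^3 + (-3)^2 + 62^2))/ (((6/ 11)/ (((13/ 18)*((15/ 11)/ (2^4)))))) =20360856173060/ 31563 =645086214.02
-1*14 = -14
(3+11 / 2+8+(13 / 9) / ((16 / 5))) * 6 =2441 / 24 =101.71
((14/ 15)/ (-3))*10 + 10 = 62/ 9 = 6.89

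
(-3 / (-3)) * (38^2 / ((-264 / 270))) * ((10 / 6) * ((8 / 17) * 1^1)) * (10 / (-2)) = 1083000 / 187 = 5791.44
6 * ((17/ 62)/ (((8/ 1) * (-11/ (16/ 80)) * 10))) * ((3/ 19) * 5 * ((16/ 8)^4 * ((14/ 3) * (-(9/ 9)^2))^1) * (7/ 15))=1666/ 161975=0.01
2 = 2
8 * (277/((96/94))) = 13019/6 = 2169.83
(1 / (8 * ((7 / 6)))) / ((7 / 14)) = 3 / 14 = 0.21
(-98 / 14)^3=-343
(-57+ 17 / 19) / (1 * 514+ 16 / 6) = -1599 / 14725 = -0.11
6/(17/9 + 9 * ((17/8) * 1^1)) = 432/1513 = 0.29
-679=-679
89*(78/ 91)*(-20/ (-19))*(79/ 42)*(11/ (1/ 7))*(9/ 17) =13921380/ 2261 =6157.18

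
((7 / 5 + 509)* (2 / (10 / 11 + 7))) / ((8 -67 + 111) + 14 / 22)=21296 / 8685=2.45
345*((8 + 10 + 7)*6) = 51750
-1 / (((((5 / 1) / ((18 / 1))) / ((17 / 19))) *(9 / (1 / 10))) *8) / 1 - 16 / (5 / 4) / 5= -2.56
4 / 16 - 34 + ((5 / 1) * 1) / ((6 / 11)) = -295 / 12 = -24.58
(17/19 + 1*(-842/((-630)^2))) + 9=37300601/3770550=9.89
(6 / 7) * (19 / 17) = 114 / 119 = 0.96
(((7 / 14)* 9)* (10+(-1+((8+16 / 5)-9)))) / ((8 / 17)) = 1071 / 10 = 107.10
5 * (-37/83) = -185/83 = -2.23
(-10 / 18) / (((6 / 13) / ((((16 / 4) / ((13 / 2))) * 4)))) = -80 / 27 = -2.96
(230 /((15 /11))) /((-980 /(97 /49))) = -24541 /72030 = -0.34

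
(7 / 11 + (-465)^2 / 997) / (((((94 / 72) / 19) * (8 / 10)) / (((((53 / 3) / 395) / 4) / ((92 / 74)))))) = 133319445879 / 3746283332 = 35.59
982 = 982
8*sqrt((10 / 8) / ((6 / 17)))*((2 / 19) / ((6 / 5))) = 1.32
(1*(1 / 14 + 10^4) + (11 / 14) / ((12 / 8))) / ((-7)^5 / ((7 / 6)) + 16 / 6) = -0.69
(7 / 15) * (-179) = -1253 / 15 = -83.53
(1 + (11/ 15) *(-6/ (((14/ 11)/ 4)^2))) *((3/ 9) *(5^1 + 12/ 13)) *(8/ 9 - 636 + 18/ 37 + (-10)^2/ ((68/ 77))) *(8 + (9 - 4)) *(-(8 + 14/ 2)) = -48251246615/ 5661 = -8523449.32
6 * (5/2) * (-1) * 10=-150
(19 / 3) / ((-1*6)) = -19 / 18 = -1.06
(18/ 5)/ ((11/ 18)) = 324/ 55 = 5.89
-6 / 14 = -3 / 7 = -0.43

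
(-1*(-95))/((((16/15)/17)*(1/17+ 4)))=137275/368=373.03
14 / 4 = 7 / 2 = 3.50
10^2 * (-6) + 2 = -598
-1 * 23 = -23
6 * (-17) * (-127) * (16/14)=103632/7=14804.57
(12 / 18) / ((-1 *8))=-1 / 12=-0.08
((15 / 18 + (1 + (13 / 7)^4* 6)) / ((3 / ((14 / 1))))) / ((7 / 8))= 8436856 / 21609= 390.43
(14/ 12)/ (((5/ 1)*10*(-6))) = -7/ 1800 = -0.00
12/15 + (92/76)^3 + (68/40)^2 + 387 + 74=319947571/685900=466.46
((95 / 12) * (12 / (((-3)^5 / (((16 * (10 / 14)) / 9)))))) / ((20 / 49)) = -2660 / 2187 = -1.22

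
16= 16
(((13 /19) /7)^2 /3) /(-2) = -169 /106134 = -0.00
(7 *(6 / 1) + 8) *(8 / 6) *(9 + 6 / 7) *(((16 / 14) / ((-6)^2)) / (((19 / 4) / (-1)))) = -36800 / 8379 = -4.39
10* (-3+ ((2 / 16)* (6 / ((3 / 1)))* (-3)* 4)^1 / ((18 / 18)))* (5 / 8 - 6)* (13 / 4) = 8385 / 8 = 1048.12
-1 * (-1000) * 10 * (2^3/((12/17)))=340000/3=113333.33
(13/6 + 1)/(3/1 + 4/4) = 19/24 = 0.79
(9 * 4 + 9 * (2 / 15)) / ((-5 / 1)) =-186 / 25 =-7.44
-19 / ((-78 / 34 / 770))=248710 / 39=6377.18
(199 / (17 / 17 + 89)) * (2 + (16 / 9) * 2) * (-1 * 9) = -110.56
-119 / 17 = -7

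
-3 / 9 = -1 / 3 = -0.33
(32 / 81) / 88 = 4 / 891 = 0.00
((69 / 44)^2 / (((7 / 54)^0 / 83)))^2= 156153796569 / 3748096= 41662.17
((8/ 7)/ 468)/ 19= 2/ 15561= 0.00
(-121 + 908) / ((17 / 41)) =32267 / 17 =1898.06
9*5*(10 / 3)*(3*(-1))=-450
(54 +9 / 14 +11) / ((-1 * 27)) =-919 / 378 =-2.43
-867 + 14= -853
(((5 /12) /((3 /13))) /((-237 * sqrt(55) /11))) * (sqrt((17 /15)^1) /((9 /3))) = -13 * sqrt(561) /76788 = -0.00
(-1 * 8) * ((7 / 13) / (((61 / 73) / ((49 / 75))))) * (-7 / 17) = 1402184 / 1011075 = 1.39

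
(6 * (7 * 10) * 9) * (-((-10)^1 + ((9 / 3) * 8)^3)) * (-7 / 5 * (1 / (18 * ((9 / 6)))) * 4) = 10830176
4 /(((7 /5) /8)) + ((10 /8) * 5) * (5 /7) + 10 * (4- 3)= 1045 /28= 37.32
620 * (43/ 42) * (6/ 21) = 26660/ 147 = 181.36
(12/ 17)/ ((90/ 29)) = 58/ 255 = 0.23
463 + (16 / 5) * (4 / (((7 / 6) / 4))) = 17741 / 35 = 506.89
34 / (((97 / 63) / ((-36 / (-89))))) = 8.93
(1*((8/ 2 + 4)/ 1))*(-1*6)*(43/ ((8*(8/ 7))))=-903/ 4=-225.75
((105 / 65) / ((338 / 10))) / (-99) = -35 / 72501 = -0.00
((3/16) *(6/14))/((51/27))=81/1904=0.04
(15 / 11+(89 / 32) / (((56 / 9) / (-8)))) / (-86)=5451 / 211904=0.03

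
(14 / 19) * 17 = 238 / 19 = 12.53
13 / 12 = 1.08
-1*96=-96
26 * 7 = 182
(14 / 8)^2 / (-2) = -49 / 32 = -1.53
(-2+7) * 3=15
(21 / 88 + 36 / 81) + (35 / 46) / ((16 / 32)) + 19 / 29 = 1510831 / 528264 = 2.86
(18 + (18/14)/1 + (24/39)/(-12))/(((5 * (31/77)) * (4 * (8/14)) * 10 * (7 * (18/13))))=57761/1339200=0.04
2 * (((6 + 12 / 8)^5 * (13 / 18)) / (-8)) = -1096875 / 256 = -4284.67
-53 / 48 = -1.10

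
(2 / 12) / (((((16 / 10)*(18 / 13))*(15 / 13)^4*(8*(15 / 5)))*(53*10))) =371293 / 111274560000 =0.00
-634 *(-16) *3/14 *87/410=661896/1435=461.25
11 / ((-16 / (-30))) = 165 / 8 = 20.62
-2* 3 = -6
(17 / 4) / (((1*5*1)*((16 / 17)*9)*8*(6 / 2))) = 289 / 69120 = 0.00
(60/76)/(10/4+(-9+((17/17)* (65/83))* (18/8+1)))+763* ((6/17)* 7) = 799366902/424099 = 1884.86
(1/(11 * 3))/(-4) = -0.01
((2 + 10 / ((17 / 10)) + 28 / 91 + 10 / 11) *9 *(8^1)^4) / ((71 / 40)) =32617267200 / 172601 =188974.96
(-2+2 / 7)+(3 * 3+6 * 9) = 429 / 7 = 61.29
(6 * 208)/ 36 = 104/ 3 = 34.67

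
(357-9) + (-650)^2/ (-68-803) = -137.07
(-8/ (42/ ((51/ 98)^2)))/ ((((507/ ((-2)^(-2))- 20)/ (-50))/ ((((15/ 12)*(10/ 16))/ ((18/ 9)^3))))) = 541875/ 4319802368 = 0.00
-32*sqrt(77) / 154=-1.82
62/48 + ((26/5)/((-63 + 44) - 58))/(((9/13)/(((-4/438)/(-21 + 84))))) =494006993/382452840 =1.29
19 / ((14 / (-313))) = -5947 / 14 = -424.79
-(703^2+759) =-494968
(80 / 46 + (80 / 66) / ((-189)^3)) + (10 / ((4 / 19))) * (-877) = -426905996993545 / 10248426342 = -41655.76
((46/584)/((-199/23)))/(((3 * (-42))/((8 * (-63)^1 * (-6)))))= 3174/14527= 0.22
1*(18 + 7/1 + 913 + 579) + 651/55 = 84086/55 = 1528.84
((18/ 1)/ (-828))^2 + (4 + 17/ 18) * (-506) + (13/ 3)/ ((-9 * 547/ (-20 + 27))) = -78187217839/ 31251204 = -2501.89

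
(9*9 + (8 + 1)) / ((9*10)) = 1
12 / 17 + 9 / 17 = 21 / 17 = 1.24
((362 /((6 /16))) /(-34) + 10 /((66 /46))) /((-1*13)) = 4006 /2431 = 1.65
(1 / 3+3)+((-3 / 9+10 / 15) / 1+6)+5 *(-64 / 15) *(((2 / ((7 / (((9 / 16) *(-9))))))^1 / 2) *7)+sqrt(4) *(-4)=109.67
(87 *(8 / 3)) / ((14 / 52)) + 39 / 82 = 494897 / 574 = 862.19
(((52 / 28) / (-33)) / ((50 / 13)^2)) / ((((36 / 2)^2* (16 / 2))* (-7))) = 2197 / 10478160000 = 0.00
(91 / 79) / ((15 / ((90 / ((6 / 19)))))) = 1729 / 79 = 21.89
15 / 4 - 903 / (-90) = 827 / 60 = 13.78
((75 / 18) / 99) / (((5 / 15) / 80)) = 1000 / 99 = 10.10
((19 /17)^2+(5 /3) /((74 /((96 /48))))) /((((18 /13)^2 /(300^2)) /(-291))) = -1701429470000 /96237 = -17679577.19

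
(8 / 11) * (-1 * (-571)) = 4568 / 11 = 415.27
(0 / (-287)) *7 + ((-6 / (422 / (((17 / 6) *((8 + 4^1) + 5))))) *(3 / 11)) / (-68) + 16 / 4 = 74323 / 18568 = 4.00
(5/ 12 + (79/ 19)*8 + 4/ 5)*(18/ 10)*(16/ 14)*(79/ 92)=60.91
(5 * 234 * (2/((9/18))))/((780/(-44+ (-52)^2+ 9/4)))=31947/2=15973.50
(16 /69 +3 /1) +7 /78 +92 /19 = 278269 /34086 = 8.16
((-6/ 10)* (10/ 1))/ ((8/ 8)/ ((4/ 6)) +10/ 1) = -12/ 23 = -0.52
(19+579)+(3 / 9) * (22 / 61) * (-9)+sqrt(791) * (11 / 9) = 11 * sqrt(791) / 9+36412 / 61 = 631.29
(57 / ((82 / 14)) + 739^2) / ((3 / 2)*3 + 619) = 44782720 / 51127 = 875.91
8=8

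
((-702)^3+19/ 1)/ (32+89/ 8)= -2767587112/ 345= -8021991.63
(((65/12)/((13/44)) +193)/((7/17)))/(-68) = -317/42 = -7.55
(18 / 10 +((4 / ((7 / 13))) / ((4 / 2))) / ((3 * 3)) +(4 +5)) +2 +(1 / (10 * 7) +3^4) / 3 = 25337 / 630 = 40.22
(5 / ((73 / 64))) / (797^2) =0.00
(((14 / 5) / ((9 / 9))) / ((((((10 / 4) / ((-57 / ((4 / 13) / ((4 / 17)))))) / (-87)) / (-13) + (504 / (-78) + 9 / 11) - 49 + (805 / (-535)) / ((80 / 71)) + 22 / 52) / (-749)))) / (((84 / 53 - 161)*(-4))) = 313260004649592 / 5291555711168317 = 0.06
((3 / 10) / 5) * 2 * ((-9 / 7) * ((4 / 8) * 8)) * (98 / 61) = -0.99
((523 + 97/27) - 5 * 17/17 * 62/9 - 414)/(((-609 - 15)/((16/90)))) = -211/9477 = -0.02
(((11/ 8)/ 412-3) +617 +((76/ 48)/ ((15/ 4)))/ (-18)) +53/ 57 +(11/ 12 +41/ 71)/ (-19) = 1107158961547/ 1800753120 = 614.83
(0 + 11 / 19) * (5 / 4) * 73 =4015 / 76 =52.83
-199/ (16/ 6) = -597/ 8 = -74.62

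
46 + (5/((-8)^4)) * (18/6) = 188431/4096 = 46.00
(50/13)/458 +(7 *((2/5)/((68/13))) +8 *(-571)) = -2311543963/506090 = -4567.46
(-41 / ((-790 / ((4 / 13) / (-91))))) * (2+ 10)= -984 / 467285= -0.00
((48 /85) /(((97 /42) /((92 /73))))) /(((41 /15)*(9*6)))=10304 /4935457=0.00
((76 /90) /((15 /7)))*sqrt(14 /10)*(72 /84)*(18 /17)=152*sqrt(35) /2125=0.42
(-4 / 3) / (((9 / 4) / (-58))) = 928 / 27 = 34.37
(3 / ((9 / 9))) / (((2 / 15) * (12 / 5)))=75 / 8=9.38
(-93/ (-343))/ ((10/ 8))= 372/ 1715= 0.22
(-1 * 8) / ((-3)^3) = 8 / 27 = 0.30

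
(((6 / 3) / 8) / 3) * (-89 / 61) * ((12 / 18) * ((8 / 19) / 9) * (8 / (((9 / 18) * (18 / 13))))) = -0.04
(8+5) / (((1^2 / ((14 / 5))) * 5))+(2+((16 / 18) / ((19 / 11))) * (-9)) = 2208 / 475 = 4.65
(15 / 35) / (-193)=-0.00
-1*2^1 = -2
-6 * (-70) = 420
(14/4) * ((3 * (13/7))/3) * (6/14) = 39/14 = 2.79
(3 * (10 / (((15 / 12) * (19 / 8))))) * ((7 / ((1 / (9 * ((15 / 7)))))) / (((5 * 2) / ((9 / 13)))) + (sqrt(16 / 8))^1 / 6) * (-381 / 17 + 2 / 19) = -168078240 / 79781-230560 * sqrt(2) / 6137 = -2159.88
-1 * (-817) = 817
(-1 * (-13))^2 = 169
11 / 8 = 1.38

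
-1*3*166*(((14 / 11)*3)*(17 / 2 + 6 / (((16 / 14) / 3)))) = -507213 / 11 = -46110.27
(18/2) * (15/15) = 9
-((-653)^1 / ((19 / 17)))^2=-123232201 / 361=-341363.44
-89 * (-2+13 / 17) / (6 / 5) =3115 / 34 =91.62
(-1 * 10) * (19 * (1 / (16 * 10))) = -19 / 16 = -1.19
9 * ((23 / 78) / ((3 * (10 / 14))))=161 / 130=1.24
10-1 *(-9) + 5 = 24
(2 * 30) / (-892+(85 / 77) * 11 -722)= -420 / 11213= -0.04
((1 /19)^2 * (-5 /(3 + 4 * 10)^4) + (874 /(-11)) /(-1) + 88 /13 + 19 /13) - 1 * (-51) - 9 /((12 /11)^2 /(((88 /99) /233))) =102632665521091195 /740193876312462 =138.66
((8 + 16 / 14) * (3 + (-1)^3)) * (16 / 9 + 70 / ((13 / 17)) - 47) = 693632 / 819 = 846.93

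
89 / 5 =17.80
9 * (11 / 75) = 33 / 25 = 1.32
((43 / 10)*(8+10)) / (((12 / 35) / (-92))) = -20769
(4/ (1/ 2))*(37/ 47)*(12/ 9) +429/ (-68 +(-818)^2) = 792222793/ 94336896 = 8.40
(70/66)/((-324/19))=-0.06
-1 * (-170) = 170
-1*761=-761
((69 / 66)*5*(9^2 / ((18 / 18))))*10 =46575 / 11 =4234.09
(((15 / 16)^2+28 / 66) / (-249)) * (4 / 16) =-11009 / 8414208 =-0.00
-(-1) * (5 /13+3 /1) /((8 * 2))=11 /52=0.21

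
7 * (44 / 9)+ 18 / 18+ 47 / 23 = 7714 / 207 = 37.27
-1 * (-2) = 2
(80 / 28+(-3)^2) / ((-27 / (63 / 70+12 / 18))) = -3901 / 5670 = -0.69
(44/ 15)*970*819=2330328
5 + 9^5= 59054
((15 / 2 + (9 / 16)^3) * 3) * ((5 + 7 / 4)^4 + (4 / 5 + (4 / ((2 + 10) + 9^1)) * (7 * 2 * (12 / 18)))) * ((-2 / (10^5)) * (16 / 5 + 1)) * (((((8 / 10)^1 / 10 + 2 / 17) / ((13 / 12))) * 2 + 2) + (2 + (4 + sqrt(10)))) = -30451855787250051 / 905216000000000-5271223089363 * sqrt(10) / 1310720000000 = -46.36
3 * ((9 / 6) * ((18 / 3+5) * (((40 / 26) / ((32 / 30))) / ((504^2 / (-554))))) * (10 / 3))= -380875 / 733824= -0.52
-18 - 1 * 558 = -576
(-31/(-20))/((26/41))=1271/520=2.44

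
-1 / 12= -0.08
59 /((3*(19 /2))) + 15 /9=71 /19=3.74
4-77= -73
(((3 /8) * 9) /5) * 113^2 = 344763 /40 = 8619.08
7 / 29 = 0.24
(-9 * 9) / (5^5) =-81 / 3125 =-0.03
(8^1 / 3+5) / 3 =23 / 9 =2.56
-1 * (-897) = 897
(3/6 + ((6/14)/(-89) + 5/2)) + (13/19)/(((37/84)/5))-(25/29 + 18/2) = 11428828/12701101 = 0.90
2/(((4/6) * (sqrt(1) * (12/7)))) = 7/4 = 1.75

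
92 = 92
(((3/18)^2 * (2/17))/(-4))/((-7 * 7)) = 1/59976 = 0.00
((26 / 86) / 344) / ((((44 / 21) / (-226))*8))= -30849 / 2603392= -0.01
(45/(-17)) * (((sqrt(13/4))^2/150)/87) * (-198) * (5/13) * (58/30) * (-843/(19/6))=-83457/3230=-25.84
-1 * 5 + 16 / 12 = -11 / 3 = -3.67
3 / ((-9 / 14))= -14 / 3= -4.67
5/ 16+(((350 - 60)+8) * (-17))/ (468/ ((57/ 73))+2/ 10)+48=36328987/ 911344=39.86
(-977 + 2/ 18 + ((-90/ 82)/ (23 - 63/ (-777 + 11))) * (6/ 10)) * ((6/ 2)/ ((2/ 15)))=-21980.64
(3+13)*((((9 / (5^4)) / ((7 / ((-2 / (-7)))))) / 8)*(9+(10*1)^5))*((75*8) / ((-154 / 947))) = -834981264 / 1925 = -433756.50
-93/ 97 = -0.96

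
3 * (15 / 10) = 4.50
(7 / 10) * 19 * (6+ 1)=931 / 10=93.10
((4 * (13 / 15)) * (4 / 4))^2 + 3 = 3379 / 225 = 15.02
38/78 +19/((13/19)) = 1102/39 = 28.26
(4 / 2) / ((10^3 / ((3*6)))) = 9 / 250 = 0.04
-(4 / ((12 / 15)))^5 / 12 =-3125 / 12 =-260.42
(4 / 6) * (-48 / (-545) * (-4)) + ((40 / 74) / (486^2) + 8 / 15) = 355398973 / 1190723085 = 0.30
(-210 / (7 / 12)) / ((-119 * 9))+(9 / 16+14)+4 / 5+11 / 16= 38999 / 2380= 16.39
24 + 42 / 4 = 69 / 2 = 34.50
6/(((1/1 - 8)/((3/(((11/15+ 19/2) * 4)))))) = -135/2149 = -0.06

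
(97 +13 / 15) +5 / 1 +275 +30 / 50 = 5677 / 15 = 378.47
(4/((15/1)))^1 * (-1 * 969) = -1292/5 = -258.40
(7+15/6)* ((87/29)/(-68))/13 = -57/1768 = -0.03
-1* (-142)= 142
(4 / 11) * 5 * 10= 200 / 11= 18.18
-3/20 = -0.15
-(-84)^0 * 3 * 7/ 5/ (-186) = 7/ 310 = 0.02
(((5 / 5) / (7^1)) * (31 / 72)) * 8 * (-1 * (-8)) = 248 / 63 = 3.94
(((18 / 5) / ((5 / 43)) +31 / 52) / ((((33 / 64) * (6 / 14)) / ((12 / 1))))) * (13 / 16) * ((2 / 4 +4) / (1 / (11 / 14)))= 123069 / 25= 4922.76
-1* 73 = -73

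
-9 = -9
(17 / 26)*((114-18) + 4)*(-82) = -69700 / 13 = -5361.54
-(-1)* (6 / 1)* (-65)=-390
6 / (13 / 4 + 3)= 24 / 25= 0.96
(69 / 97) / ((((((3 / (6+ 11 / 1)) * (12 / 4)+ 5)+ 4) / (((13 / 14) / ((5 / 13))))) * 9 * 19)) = 66079 / 62698860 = 0.00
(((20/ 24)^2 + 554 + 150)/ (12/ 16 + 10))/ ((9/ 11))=80.12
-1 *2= -2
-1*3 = -3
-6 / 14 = -3 / 7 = -0.43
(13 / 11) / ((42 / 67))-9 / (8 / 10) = -8653 / 924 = -9.36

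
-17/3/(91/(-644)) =1564/39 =40.10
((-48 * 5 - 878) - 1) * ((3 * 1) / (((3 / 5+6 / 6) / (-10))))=83925 / 4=20981.25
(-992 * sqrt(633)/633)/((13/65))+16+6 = 22 - 4960 * sqrt(633)/633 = -175.14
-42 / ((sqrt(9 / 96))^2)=-448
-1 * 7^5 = -16807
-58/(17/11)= -638/17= -37.53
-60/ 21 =-20/ 7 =-2.86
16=16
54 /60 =9 /10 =0.90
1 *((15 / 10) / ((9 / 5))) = 5 / 6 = 0.83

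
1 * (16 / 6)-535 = -1597 / 3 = -532.33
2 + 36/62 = 80/31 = 2.58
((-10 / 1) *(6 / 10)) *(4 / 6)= -4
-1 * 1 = -1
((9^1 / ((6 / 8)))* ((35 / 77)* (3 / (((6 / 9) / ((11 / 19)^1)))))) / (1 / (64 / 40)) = 432 / 19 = 22.74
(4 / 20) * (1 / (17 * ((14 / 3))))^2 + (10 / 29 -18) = -145008379 / 8213380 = -17.66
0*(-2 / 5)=0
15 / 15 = 1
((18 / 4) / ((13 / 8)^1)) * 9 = 324 / 13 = 24.92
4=4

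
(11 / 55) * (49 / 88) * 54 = 1323 / 220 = 6.01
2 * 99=198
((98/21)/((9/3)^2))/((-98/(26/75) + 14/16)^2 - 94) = 151424/23166020979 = 0.00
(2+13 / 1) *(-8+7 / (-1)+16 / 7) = -1335 / 7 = -190.71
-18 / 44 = -9 / 22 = -0.41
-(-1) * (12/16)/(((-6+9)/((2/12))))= 1/24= 0.04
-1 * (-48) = 48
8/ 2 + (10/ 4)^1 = 13/ 2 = 6.50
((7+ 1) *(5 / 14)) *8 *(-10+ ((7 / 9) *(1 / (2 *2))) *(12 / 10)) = -4688 / 21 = -223.24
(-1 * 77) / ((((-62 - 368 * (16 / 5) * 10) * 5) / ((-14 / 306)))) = -539 / 9056070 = -0.00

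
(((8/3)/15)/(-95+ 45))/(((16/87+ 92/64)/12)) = -7424/282125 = -0.03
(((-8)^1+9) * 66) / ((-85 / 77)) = -5082 / 85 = -59.79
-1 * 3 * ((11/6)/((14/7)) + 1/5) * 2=-67/10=-6.70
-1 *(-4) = 4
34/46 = 17/23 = 0.74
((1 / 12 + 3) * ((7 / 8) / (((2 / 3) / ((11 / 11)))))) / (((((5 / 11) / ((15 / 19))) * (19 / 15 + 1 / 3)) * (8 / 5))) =213675 / 77824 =2.75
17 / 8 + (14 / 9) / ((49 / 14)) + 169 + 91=18905 / 72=262.57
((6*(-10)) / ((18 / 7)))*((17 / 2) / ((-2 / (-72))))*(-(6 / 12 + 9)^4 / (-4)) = -232622985 / 16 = -14538936.56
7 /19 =0.37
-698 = -698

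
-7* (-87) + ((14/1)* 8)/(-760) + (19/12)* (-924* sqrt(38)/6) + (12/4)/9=173618/285-1463* sqrt(38)/6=-893.90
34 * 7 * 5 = 1190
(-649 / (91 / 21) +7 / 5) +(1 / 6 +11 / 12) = -114883 / 780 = -147.29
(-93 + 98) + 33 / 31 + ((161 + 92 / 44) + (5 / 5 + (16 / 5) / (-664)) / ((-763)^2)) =1990854161129 / 11769378005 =169.16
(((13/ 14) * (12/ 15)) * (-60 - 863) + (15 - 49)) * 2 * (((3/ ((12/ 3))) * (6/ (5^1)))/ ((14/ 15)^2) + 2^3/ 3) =-9132749/ 1715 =-5325.22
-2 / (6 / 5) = -5 / 3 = -1.67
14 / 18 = 7 / 9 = 0.78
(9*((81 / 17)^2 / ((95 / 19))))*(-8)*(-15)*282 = 399643632 / 289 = 1382849.94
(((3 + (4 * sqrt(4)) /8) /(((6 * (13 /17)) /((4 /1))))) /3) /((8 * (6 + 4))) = 17 /1170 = 0.01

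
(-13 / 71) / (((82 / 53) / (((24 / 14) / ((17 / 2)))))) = -0.02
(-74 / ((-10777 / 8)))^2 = 350464 / 116143729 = 0.00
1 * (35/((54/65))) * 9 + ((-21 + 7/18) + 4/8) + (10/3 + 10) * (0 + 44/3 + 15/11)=113413/198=572.79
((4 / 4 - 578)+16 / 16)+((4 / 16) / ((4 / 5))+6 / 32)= -1151 / 2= -575.50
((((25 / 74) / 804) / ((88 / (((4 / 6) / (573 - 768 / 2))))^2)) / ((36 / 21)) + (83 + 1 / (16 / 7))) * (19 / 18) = 100636918279904635 / 1142654542267392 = 88.07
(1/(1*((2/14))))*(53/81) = 371/81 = 4.58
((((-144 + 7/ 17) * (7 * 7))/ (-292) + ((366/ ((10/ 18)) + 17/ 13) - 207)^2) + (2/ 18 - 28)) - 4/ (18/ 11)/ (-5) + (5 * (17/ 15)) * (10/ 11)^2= 1563042897832423/ 7613162700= 205307.96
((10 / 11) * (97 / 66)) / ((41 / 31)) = 15035 / 14883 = 1.01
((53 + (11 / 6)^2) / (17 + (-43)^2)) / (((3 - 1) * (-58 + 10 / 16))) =-2029 / 7708446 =-0.00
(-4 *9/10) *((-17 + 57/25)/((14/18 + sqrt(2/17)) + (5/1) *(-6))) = -266543136/146963875 - 536544 *sqrt(34)/146963875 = -1.83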